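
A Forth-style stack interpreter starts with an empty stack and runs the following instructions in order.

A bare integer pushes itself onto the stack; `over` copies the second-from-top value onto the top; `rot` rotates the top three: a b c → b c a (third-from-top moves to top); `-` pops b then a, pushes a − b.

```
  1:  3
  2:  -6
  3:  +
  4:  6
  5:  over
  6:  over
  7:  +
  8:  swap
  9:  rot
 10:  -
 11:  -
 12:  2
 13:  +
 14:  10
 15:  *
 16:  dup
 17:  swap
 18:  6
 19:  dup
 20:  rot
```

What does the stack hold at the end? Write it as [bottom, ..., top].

[-40, 6, 6, -40]

3     [3]
-6    [3, -6]
+     [-3]
6     [-3, 6]
over  [-3, 6, -3]
over  [-3, 6, -3, 6]
+     [-3, 6, 3]
swap  [-3, 3, 6]
rot   [3, 6, -3]
-     [3, 9]
-     [-6]
2     [-6, 2]
+     [-4]
10    [-4, 10]
*     [-40]
dup   [-40, -40]
swap  [-40, -40]
6     [-40, -40, 6]
dup   [-40, -40, 6, 6]
rot   [-40, 6, 6, -40]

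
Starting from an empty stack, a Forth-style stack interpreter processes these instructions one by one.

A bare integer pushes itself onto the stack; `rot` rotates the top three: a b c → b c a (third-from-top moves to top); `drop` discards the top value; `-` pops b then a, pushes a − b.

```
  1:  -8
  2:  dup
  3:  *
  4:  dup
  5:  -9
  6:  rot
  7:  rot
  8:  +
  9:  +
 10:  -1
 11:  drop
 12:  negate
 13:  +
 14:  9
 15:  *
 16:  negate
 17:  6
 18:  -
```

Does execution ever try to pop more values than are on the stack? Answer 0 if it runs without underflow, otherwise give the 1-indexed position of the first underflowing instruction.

13

-8      [-8]
dup     [-8, -8]
*       [64]
dup     [64, 64]
-9      [64, 64, -9]
rot     [64, -9, 64]
rot     [-9, 64, 64]
+       [-9, 128]
+       [119]
-1      [119, -1]
drop    [119]
negate  [-119]
+  — needs 2 operands, stack has 1 → underflow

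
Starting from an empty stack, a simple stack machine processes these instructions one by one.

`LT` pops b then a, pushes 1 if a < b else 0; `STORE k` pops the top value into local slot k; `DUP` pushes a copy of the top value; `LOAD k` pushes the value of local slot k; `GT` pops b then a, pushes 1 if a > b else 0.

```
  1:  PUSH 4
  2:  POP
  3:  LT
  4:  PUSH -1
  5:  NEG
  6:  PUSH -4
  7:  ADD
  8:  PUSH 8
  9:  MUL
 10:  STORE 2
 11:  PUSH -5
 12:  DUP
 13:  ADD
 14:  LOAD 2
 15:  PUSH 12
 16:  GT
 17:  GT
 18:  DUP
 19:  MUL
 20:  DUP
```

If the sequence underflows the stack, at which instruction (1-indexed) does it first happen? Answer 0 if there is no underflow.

3

PUSH 4 -> [4]
POP    -> []
LT  — needs 2 operands, stack has 0 → underflow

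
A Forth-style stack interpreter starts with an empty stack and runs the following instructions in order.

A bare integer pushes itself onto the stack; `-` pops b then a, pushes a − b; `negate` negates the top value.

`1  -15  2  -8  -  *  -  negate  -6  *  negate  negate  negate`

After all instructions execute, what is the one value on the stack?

-906

1      → [1]
-15    → [1, -15]
2      → [1, -15, 2]
-8     → [1, -15, 2, -8]
-      → [1, -15, 10]
*      → [1, -150]
-      → [151]
negate → [-151]
-6     → [-151, -6]
*      → [906]
negate → [-906]
negate → [906]
negate → [-906]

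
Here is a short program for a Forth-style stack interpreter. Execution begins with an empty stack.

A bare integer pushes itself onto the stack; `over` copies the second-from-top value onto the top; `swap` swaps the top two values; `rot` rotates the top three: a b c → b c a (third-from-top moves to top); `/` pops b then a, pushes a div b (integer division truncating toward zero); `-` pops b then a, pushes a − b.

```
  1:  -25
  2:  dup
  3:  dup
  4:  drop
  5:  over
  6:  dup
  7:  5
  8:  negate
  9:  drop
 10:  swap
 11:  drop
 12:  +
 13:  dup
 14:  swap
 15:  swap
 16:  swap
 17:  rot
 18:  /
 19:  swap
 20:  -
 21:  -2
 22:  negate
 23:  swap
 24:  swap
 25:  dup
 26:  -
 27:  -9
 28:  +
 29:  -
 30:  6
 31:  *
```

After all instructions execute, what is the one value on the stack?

-25    → -25
dup    → -25 -25
dup    → -25 -25 -25
drop   → -25 -25
over   → -25 -25 -25
dup    → -25 -25 -25 -25
5      → -25 -25 -25 -25 5
negate → -25 -25 -25 -25 -5
drop   → -25 -25 -25 -25
swap   → -25 -25 -25 -25
drop   → -25 -25 -25
+      → -25 -50
dup    → -25 -50 -50
swap   → -25 -50 -50
swap   → -25 -50 -50
swap   → -25 -50 -50
rot    → -50 -50 -25
/      → -50 2
swap   → 2 -50
-      → 52
-2     → 52 -2
negate → 52 2
swap   → 2 52
swap   → 52 2
dup    → 52 2 2
-      → 52 0
-9     → 52 0 -9
+      → 52 -9
-      → 61
6      → 61 6
*      → 366

366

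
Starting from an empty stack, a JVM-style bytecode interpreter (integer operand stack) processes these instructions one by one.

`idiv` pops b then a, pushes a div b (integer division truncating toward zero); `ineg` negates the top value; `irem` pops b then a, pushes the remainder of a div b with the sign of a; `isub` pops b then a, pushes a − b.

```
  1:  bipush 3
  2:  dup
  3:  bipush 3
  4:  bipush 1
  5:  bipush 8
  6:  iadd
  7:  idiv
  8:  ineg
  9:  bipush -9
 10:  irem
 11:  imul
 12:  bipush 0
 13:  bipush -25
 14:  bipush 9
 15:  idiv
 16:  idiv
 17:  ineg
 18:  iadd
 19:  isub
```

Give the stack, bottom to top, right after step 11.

bipush 3  : 3
dup       : 3 3
bipush 3  : 3 3 3
bipush 1  : 3 3 3 1
bipush 8  : 3 3 3 1 8
iadd      : 3 3 3 9
idiv      : 3 3 0
ineg      : 3 3 0
bipush -9 : 3 3 0 -9
irem      : 3 3 0
imul      : 3 0

[3, 0]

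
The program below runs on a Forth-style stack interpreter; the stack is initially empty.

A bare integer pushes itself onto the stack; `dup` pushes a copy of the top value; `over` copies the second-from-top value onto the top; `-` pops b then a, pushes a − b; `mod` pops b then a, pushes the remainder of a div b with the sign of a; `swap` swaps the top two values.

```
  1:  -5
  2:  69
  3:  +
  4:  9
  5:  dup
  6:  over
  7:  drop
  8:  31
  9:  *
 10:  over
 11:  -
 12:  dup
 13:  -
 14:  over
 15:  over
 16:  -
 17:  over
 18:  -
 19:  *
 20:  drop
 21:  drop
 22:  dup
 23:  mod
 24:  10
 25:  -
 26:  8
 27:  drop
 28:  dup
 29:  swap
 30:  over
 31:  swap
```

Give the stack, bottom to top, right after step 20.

-5   → [-5]
69   → [-5, 69]
+    → [64]
9    → [64, 9]
dup  → [64, 9, 9]
over → [64, 9, 9, 9]
drop → [64, 9, 9]
31   → [64, 9, 9, 31]
*    → [64, 9, 279]
over → [64, 9, 279, 9]
-    → [64, 9, 270]
dup  → [64, 9, 270, 270]
-    → [64, 9, 0]
over → [64, 9, 0, 9]
over → [64, 9, 0, 9, 0]
-    → [64, 9, 0, 9]
over → [64, 9, 0, 9, 0]
-    → [64, 9, 0, 9]
*    → [64, 9, 0]
drop → [64, 9]

[64, 9]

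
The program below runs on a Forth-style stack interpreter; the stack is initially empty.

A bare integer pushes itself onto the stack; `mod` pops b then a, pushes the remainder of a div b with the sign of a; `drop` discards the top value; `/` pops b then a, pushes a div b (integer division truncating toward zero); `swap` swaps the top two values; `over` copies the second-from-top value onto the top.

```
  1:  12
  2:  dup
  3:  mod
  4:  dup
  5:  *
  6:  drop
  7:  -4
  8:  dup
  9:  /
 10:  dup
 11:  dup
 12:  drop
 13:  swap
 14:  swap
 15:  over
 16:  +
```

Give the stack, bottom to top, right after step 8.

[-4, -4]

12   → [12]
dup  → [12, 12]
mod  → [0]
dup  → [0, 0]
*    → [0]
drop → []
-4   → [-4]
dup  → [-4, -4]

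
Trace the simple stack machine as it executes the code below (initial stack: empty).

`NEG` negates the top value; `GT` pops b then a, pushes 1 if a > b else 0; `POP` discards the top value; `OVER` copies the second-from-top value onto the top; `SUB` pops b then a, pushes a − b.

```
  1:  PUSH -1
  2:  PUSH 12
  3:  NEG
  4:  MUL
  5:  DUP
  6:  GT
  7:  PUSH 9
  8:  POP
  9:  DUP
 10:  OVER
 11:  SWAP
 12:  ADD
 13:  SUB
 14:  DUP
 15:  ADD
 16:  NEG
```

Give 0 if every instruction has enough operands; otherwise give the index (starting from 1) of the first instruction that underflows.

PUSH -1 -> -1
PUSH 12 -> -1 12
NEG     -> -1 -12
MUL     -> 12
DUP     -> 12 12
GT      -> 0
PUSH 9  -> 0 9
POP     -> 0
DUP     -> 0 0
OVER    -> 0 0 0
SWAP    -> 0 0 0
ADD     -> 0 0
SUB     -> 0
DUP     -> 0 0
ADD     -> 0
NEG     -> 0

0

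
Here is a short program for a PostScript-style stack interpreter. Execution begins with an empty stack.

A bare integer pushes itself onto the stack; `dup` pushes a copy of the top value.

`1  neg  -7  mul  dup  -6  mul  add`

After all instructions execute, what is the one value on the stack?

-35

1    [1]
neg  [-1]
-7   [-1, -7]
mul  [7]
dup  [7, 7]
-6   [7, 7, -6]
mul  [7, -42]
add  [-35]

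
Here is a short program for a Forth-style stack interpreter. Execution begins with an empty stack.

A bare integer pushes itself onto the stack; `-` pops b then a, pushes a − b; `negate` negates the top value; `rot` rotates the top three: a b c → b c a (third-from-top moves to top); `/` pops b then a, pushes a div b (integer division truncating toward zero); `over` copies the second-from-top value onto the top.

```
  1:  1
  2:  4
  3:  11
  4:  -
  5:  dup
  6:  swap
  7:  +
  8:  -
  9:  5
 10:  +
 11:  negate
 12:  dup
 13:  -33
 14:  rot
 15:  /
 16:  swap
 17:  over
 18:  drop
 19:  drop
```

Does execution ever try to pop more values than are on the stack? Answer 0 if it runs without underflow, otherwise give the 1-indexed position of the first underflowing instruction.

1       1
4       1 4
11      1 4 11
-       1 -7
dup     1 -7 -7
swap    1 -7 -7
+       1 -14
-       15
5       15 5
+       20
negate  -20
dup     -20 -20
-33     -20 -20 -33
rot     -20 -33 -20
/       -20 1
swap    1 -20
over    1 -20 1
drop    1 -20
drop    1

0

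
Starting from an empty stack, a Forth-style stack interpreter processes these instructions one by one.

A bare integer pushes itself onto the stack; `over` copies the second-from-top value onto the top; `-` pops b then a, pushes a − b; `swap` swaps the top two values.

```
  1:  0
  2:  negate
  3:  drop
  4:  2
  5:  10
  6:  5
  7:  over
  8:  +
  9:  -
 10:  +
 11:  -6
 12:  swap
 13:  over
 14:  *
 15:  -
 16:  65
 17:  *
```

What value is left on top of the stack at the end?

-1560

0      : 0
negate : 0
drop   : (empty)
2      : 2
10     : 2 10
5      : 2 10 5
over   : 2 10 5 10
+      : 2 10 15
-      : 2 -5
+      : -3
-6     : -3 -6
swap   : -6 -3
over   : -6 -3 -6
*      : -6 18
-      : -24
65     : -24 65
*      : -1560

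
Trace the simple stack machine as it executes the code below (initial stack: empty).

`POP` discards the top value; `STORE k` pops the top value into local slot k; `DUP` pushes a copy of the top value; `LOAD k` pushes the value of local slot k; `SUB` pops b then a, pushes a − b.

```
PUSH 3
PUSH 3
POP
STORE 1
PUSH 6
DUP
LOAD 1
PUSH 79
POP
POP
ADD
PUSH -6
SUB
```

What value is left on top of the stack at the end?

PUSH 3   3
PUSH 3   3 3
POP      3
STORE 1  (empty)
PUSH 6   6
DUP      6 6
LOAD 1   6 6 3
PUSH 79  6 6 3 79
POP      6 6 3
POP      6 6
ADD      12
PUSH -6  12 -6
SUB      18

18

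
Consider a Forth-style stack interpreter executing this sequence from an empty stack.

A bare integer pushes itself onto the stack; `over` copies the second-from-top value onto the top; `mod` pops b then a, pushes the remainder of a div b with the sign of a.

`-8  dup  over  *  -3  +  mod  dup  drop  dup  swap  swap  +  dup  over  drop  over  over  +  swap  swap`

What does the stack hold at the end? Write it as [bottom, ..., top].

[-16, -16, -32]

-8   -> [-8]
dup  -> [-8, -8]
over -> [-8, -8, -8]
*    -> [-8, 64]
-3   -> [-8, 64, -3]
+    -> [-8, 61]
mod  -> [-8]
dup  -> [-8, -8]
drop -> [-8]
dup  -> [-8, -8]
swap -> [-8, -8]
swap -> [-8, -8]
+    -> [-16]
dup  -> [-16, -16]
over -> [-16, -16, -16]
drop -> [-16, -16]
over -> [-16, -16, -16]
over -> [-16, -16, -16, -16]
+    -> [-16, -16, -32]
swap -> [-16, -32, -16]
swap -> [-16, -16, -32]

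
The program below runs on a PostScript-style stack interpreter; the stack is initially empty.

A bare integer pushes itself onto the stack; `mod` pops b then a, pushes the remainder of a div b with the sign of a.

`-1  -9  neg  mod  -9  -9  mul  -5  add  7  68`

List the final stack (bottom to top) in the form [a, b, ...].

[-1, 76, 7, 68]

-1   -1
-9   -1 -9
neg  -1 9
mod  -1
-9   -1 -9
-9   -1 -9 -9
mul  -1 81
-5   -1 81 -5
add  -1 76
7    -1 76 7
68   -1 76 7 68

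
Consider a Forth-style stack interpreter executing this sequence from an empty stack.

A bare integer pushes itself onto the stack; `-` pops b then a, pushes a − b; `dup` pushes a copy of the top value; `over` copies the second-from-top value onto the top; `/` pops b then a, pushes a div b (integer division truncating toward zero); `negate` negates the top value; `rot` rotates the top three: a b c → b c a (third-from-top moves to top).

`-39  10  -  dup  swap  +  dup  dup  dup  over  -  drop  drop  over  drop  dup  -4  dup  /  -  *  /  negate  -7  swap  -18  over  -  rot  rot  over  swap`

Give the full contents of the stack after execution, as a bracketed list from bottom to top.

[-18, -7, -7, 0]

-39     [-39]
10      [-39, 10]
-       [-49]
dup     [-49, -49]
swap    [-49, -49]
+       [-98]
dup     [-98, -98]
dup     [-98, -98, -98]
dup     [-98, -98, -98, -98]
over    [-98, -98, -98, -98, -98]
-       [-98, -98, -98, 0]
drop    [-98, -98, -98]
drop    [-98, -98]
over    [-98, -98, -98]
drop    [-98, -98]
dup     [-98, -98, -98]
-4      [-98, -98, -98, -4]
dup     [-98, -98, -98, -4, -4]
/       [-98, -98, -98, 1]
-       [-98, -98, -99]
*       [-98, 9702]
/       [0]
negate  [0]
-7      [0, -7]
swap    [-7, 0]
-18     [-7, 0, -18]
over    [-7, 0, -18, 0]
-       [-7, 0, -18]
rot     [0, -18, -7]
rot     [-18, -7, 0]
over    [-18, -7, 0, -7]
swap    [-18, -7, -7, 0]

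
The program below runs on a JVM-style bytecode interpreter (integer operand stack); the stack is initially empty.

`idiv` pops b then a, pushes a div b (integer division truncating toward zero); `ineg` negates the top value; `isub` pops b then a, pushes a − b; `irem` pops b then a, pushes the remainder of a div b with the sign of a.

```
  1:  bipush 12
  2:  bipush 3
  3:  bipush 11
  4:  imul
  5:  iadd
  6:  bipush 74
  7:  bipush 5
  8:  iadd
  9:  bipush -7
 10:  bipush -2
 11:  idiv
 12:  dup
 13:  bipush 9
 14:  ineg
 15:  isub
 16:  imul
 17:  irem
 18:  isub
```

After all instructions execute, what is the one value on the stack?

38

bipush 12 → [12]
bipush 3  → [12, 3]
bipush 11 → [12, 3, 11]
imul      → [12, 33]
iadd      → [45]
bipush 74 → [45, 74]
bipush 5  → [45, 74, 5]
iadd      → [45, 79]
bipush -7 → [45, 79, -7]
bipush -2 → [45, 79, -7, -2]
idiv      → [45, 79, 3]
dup       → [45, 79, 3, 3]
bipush 9  → [45, 79, 3, 3, 9]
ineg      → [45, 79, 3, 3, -9]
isub      → [45, 79, 3, 12]
imul      → [45, 79, 36]
irem      → [45, 7]
isub      → [38]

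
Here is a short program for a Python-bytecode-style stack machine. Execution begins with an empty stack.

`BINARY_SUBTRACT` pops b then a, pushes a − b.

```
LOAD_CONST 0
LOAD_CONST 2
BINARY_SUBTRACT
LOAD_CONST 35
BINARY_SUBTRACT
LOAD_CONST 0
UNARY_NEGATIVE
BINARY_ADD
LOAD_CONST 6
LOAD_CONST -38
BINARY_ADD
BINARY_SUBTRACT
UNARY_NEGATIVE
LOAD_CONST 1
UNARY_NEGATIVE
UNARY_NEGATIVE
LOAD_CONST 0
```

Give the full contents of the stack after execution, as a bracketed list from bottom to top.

[5, 1, 0]

LOAD_CONST 0    -> [0]
LOAD_CONST 2    -> [0, 2]
BINARY_SUBTRACT -> [-2]
LOAD_CONST 35   -> [-2, 35]
BINARY_SUBTRACT -> [-37]
LOAD_CONST 0    -> [-37, 0]
UNARY_NEGATIVE  -> [-37, 0]
BINARY_ADD      -> [-37]
LOAD_CONST 6    -> [-37, 6]
LOAD_CONST -38  -> [-37, 6, -38]
BINARY_ADD      -> [-37, -32]
BINARY_SUBTRACT -> [-5]
UNARY_NEGATIVE  -> [5]
LOAD_CONST 1    -> [5, 1]
UNARY_NEGATIVE  -> [5, -1]
UNARY_NEGATIVE  -> [5, 1]
LOAD_CONST 0    -> [5, 1, 0]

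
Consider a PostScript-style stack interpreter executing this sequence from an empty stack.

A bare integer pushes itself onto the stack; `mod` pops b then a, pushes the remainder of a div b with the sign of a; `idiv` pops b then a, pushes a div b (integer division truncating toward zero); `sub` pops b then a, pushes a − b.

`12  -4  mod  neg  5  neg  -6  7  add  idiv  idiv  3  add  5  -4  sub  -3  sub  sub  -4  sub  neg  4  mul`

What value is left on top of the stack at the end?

12   → [12]
-4   → [12, -4]
mod  → [0]
neg  → [0]
5    → [0, 5]
neg  → [0, -5]
-6   → [0, -5, -6]
7    → [0, -5, -6, 7]
add  → [0, -5, 1]
idiv → [0, -5]
idiv → [0]
3    → [0, 3]
add  → [3]
5    → [3, 5]
-4   → [3, 5, -4]
sub  → [3, 9]
-3   → [3, 9, -3]
sub  → [3, 12]
sub  → [-9]
-4   → [-9, -4]
sub  → [-5]
neg  → [5]
4    → [5, 4]
mul  → [20]

20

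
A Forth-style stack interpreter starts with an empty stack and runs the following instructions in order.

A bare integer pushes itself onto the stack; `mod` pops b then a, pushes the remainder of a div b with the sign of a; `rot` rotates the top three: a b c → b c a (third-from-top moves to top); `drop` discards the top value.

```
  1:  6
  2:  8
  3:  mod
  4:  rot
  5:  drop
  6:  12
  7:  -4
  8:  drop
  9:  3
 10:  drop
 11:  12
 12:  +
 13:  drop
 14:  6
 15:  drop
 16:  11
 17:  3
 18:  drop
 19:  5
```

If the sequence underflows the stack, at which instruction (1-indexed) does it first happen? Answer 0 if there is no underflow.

6   -> 6
8   -> 6 8
mod -> 6
rot  — needs 3 operands, stack has 1 → underflow

4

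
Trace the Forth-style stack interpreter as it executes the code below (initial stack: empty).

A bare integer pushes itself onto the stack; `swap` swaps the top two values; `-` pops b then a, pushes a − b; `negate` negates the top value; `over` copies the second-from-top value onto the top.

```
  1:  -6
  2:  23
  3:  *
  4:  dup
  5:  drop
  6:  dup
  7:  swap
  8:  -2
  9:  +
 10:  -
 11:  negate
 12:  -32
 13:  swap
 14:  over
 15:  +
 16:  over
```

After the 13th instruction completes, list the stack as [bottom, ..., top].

-6      -6
23      -6 23
*       -138
dup     -138 -138
drop    -138
dup     -138 -138
swap    -138 -138
-2      -138 -138 -2
+       -138 -140
-       2
negate  -2
-32     -2 -32
swap    -32 -2

[-32, -2]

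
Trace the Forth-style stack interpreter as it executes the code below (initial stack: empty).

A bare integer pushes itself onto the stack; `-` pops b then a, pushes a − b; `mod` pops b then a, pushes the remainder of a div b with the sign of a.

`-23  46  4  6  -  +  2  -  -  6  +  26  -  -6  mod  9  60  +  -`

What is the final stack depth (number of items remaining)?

-23 : -23
46  : -23 46
4   : -23 46 4
6   : -23 46 4 6
-   : -23 46 -2
+   : -23 44
2   : -23 44 2
-   : -23 42
-   : -65
6   : -65 6
+   : -59
26  : -59 26
-   : -85
-6  : -85 -6
mod : -1
9   : -1 9
60  : -1 9 60
+   : -1 69
-   : -70

1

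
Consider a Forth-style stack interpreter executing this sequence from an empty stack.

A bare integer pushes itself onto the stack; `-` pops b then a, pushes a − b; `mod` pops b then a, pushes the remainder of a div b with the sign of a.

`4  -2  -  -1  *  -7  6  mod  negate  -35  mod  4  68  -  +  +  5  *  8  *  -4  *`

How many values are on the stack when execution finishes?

4      : [4]
-2     : [4, -2]
-      : [6]
-1     : [6, -1]
*      : [-6]
-7     : [-6, -7]
6      : [-6, -7, 6]
mod    : [-6, -1]
negate : [-6, 1]
-35    : [-6, 1, -35]
mod    : [-6, 1]
4      : [-6, 1, 4]
68     : [-6, 1, 4, 68]
-      : [-6, 1, -64]
+      : [-6, -63]
+      : [-69]
5      : [-69, 5]
*      : [-345]
8      : [-345, 8]
*      : [-2760]
-4     : [-2760, -4]
*      : [11040]

1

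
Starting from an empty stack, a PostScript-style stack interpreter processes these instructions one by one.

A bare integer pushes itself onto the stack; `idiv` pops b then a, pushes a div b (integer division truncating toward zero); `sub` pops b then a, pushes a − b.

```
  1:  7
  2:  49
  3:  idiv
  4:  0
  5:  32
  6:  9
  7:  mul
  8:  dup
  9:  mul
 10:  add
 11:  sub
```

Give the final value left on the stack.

7    → [7]
49   → [7, 49]
idiv → [0]
0    → [0, 0]
32   → [0, 0, 32]
9    → [0, 0, 32, 9]
mul  → [0, 0, 288]
dup  → [0, 0, 288, 288]
mul  → [0, 0, 82944]
add  → [0, 82944]
sub  → [-82944]

-82944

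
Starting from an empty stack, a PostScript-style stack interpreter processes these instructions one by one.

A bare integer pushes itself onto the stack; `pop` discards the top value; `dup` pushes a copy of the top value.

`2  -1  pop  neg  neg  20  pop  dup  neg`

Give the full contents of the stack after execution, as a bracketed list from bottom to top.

2   : [2]
-1  : [2, -1]
pop : [2]
neg : [-2]
neg : [2]
20  : [2, 20]
pop : [2]
dup : [2, 2]
neg : [2, -2]

[2, -2]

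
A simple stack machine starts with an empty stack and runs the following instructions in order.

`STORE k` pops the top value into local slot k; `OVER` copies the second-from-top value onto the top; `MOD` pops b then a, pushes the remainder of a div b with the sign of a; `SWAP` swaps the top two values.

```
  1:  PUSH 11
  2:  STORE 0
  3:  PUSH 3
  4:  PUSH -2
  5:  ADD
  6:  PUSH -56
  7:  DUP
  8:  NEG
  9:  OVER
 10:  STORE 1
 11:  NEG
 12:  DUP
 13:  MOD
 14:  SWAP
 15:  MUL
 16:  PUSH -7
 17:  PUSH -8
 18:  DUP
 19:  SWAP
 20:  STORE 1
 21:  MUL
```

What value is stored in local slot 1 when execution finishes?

PUSH 11  → [11]
STORE 0  → []
PUSH 3   → [3]
PUSH -2  → [3, -2]
ADD      → [1]
PUSH -56 → [1, -56]
DUP      → [1, -56, -56]
NEG      → [1, -56, 56]
OVER     → [1, -56, 56, -56]
STORE 1  → [1, -56, 56]
NEG      → [1, -56, -56]
DUP      → [1, -56, -56, -56]
MOD      → [1, -56, 0]
SWAP     → [1, 0, -56]
MUL      → [1, 0]
PUSH -7  → [1, 0, -7]
PUSH -8  → [1, 0, -7, -8]
DUP      → [1, 0, -7, -8, -8]
SWAP     → [1, 0, -7, -8, -8]
STORE 1  → [1, 0, -7, -8]
MUL      → [1, 0, 56]

-8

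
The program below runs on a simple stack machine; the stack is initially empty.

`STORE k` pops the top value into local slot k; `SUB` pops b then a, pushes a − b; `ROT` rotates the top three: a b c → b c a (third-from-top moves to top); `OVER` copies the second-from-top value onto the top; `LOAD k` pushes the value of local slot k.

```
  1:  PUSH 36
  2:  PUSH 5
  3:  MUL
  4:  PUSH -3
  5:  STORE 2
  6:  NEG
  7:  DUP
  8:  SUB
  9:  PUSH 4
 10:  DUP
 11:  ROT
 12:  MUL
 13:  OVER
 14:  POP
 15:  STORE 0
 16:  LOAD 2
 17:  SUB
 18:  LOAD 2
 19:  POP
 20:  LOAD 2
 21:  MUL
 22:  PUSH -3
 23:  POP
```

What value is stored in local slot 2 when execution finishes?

PUSH 36  36
PUSH 5   36 5
MUL      180
PUSH -3  180 -3
STORE 2  180
NEG      -180
DUP      -180 -180
SUB      0
PUSH 4   0 4
DUP      0 4 4
ROT      4 4 0
MUL      4 0
OVER     4 0 4
POP      4 0
STORE 0  4
LOAD 2   4 -3
SUB      7
LOAD 2   7 -3
POP      7
LOAD 2   7 -3
MUL      -21
PUSH -3  -21 -3
POP      -21

-3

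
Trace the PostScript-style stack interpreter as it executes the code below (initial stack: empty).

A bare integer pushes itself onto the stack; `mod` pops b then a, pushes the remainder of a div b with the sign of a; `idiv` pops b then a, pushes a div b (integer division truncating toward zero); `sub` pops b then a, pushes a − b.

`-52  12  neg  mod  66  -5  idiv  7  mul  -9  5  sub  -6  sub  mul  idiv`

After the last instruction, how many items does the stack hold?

-52  → -52
12   → -52 12
neg  → -52 -12
mod  → -4
66   → -4 66
-5   → -4 66 -5
idiv → -4 -13
7    → -4 -13 7
mul  → -4 -91
-9   → -4 -91 -9
5    → -4 -91 -9 5
sub  → -4 -91 -14
-6   → -4 -91 -14 -6
sub  → -4 -91 -8
mul  → -4 728
idiv → 0

1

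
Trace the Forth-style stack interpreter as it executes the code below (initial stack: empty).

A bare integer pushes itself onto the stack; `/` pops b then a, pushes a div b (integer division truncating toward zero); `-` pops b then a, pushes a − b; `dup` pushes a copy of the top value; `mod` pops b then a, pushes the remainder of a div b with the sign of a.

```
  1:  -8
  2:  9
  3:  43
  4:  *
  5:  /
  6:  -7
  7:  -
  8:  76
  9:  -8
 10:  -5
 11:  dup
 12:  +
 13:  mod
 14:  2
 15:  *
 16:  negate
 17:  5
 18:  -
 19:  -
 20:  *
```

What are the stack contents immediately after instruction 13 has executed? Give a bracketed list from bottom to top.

-8  → -8
9   → -8 9
43  → -8 9 43
*   → -8 387
/   → 0
-7  → 0 -7
-   → 7
76  → 7 76
-8  → 7 76 -8
-5  → 7 76 -8 -5
dup → 7 76 -8 -5 -5
+   → 7 76 -8 -10
mod → 7 76 -8

[7, 76, -8]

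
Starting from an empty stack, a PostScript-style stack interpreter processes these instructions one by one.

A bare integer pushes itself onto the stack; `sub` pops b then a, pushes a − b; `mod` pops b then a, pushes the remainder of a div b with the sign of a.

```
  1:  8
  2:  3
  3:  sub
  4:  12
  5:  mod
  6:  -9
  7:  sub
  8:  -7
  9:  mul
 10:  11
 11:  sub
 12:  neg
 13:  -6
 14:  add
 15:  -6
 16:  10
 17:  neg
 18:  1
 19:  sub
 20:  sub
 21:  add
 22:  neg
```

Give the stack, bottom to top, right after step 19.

8   : 8
3   : 8 3
sub : 5
12  : 5 12
mod : 5
-9  : 5 -9
sub : 14
-7  : 14 -7
mul : -98
11  : -98 11
sub : -109
neg : 109
-6  : 109 -6
add : 103
-6  : 103 -6
10  : 103 -6 10
neg : 103 -6 -10
1   : 103 -6 -10 1
sub : 103 -6 -11

[103, -6, -11]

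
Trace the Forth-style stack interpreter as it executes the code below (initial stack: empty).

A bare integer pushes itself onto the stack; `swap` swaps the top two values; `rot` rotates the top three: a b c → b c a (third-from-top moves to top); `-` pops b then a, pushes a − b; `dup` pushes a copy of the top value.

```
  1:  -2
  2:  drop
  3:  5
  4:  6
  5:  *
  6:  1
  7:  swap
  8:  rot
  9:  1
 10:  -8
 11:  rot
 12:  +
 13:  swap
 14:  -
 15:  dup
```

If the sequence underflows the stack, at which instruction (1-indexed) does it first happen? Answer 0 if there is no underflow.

8

-2   : [-2]
drop : []
5    : [5]
6    : [5, 6]
*    : [30]
1    : [30, 1]
swap : [1, 30]
rot  — needs 3 operands, stack has 2 → underflow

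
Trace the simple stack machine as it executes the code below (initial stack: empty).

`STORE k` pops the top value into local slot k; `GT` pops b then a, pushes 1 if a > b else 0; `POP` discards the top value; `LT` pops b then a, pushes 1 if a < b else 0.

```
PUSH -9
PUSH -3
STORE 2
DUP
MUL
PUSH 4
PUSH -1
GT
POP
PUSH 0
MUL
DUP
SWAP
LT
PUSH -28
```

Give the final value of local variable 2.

PUSH -9  → -9
PUSH -3  → -9 -3
STORE 2  → -9
DUP      → -9 -9
MUL      → 81
PUSH 4   → 81 4
PUSH -1  → 81 4 -1
GT       → 81 1
POP      → 81
PUSH 0   → 81 0
MUL      → 0
DUP      → 0 0
SWAP     → 0 0
LT       → 0
PUSH -28 → 0 -28

-3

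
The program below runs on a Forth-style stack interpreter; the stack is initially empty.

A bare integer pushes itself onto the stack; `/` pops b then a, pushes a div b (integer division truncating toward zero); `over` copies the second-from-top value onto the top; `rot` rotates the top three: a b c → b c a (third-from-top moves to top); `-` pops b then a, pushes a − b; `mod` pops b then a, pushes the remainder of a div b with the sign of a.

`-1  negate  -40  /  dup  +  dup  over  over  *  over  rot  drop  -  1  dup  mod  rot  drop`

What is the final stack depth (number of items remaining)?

-1     : -1
negate : 1
-40    : 1 -40
/      : 0
dup    : 0 0
+      : 0
dup    : 0 0
over   : 0 0 0
over   : 0 0 0 0
*      : 0 0 0
over   : 0 0 0 0
rot    : 0 0 0 0
drop   : 0 0 0
-      : 0 0
1      : 0 0 1
dup    : 0 0 1 1
mod    : 0 0 0
rot    : 0 0 0
drop   : 0 0

2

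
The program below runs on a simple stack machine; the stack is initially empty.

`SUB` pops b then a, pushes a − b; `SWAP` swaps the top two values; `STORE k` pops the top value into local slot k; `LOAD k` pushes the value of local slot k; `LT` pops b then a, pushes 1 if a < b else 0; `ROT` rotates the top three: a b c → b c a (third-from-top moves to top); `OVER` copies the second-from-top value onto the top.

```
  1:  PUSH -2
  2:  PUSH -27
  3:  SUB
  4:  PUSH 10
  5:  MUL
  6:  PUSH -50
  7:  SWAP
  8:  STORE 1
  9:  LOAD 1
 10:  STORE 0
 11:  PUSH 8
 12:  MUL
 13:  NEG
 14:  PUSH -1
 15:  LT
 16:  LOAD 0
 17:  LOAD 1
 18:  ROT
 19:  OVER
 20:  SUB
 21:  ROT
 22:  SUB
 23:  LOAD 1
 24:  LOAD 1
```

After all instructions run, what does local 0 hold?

250

PUSH -2  → [-2]
PUSH -27 → [-2, -27]
SUB      → [25]
PUSH 10  → [25, 10]
MUL      → [250]
PUSH -50 → [250, -50]
SWAP     → [-50, 250]
STORE 1  → [-50]
LOAD 1   → [-50, 250]
STORE 0  → [-50]
PUSH 8   → [-50, 8]
MUL      → [-400]
NEG      → [400]
PUSH -1  → [400, -1]
LT       → [0]
LOAD 0   → [0, 250]
LOAD 1   → [0, 250, 250]
ROT      → [250, 250, 0]
OVER     → [250, 250, 0, 250]
SUB      → [250, 250, -250]
ROT      → [250, -250, 250]
SUB      → [250, -500]
LOAD 1   → [250, -500, 250]
LOAD 1   → [250, -500, 250, 250]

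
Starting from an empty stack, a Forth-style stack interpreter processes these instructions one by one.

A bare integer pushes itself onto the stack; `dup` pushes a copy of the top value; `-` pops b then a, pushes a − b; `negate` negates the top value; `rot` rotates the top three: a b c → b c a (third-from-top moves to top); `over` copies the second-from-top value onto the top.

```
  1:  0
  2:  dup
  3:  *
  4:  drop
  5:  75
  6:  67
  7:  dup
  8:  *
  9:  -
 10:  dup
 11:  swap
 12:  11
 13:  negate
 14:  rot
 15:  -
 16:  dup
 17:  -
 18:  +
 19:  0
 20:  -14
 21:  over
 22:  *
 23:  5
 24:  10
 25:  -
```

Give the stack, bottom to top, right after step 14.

0      : [0]
dup    : [0, 0]
*      : [0]
drop   : []
75     : [75]
67     : [75, 67]
dup    : [75, 67, 67]
*      : [75, 4489]
-      : [-4414]
dup    : [-4414, -4414]
swap   : [-4414, -4414]
11     : [-4414, -4414, 11]
negate : [-4414, -4414, -11]
rot    : [-4414, -11, -4414]

[-4414, -11, -4414]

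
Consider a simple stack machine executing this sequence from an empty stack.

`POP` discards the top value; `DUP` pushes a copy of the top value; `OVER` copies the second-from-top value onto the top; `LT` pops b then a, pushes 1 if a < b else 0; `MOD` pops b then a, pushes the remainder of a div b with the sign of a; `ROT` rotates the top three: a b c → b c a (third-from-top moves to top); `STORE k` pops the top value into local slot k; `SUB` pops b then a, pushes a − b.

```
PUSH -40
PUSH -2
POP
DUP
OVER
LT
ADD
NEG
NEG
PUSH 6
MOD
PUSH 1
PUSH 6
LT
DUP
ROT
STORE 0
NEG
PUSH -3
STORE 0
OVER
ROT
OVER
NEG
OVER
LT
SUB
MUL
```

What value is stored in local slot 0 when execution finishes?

PUSH -40 : -40
PUSH -2  : -40 -2
POP      : -40
DUP      : -40 -40
OVER     : -40 -40 -40
LT       : -40 0
ADD      : -40
NEG      : 40
NEG      : -40
PUSH 6   : -40 6
MOD      : -4
PUSH 1   : -4 1
PUSH 6   : -4 1 6
LT       : -4 1
DUP      : -4 1 1
ROT      : 1 1 -4
STORE 0  : 1 1
NEG      : 1 -1
PUSH -3  : 1 -1 -3
STORE 0  : 1 -1
OVER     : 1 -1 1
ROT      : -1 1 1
OVER     : -1 1 1 1
NEG      : -1 1 1 -1
OVER     : -1 1 1 -1 1
LT       : -1 1 1 1
SUB      : -1 1 0
MUL      : -1 0

-3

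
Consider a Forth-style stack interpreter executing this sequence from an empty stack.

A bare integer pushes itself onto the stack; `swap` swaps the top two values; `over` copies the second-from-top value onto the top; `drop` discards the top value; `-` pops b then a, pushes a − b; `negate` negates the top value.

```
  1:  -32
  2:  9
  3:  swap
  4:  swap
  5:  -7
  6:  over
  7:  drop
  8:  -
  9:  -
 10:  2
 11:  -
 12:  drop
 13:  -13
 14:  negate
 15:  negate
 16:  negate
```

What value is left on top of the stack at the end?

-32    → -32
9      → -32 9
swap   → 9 -32
swap   → -32 9
-7     → -32 9 -7
over   → -32 9 -7 9
drop   → -32 9 -7
-      → -32 16
-      → -48
2      → -48 2
-      → -50
drop   → (empty)
-13    → -13
negate → 13
negate → -13
negate → 13

13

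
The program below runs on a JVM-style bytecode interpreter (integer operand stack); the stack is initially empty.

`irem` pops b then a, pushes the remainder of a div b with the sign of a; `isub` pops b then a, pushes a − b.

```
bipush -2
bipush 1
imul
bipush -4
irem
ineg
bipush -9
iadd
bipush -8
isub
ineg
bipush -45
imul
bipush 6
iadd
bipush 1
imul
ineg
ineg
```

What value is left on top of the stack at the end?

bipush -2  : -2
bipush 1   : -2 1
imul       : -2
bipush -4  : -2 -4
irem       : -2
ineg       : 2
bipush -9  : 2 -9
iadd       : -7
bipush -8  : -7 -8
isub       : 1
ineg       : -1
bipush -45 : -1 -45
imul       : 45
bipush 6   : 45 6
iadd       : 51
bipush 1   : 51 1
imul       : 51
ineg       : -51
ineg       : 51

51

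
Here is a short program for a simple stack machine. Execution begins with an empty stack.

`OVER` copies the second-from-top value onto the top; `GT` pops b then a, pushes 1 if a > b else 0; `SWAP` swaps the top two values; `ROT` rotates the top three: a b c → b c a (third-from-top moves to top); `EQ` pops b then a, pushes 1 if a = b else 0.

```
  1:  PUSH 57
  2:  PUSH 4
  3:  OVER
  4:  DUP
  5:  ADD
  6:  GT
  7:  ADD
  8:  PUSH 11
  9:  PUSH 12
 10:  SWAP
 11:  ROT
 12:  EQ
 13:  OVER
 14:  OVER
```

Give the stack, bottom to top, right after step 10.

PUSH 57 → [57]
PUSH 4  → [57, 4]
OVER    → [57, 4, 57]
DUP     → [57, 4, 57, 57]
ADD     → [57, 4, 114]
GT      → [57, 0]
ADD     → [57]
PUSH 11 → [57, 11]
PUSH 12 → [57, 11, 12]
SWAP    → [57, 12, 11]

[57, 12, 11]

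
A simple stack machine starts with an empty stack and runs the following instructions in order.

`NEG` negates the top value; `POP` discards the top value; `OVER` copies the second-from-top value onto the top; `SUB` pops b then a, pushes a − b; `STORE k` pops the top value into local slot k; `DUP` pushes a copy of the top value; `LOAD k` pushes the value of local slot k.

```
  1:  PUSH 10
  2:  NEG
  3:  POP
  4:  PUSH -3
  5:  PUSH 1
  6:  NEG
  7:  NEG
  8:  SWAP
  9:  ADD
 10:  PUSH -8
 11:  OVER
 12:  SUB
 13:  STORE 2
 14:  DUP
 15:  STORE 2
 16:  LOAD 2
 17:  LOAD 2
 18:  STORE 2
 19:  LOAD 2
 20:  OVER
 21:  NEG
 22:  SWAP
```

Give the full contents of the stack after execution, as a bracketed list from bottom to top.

PUSH 10 -> 10
NEG     -> -10
POP     -> (empty)
PUSH -3 -> -3
PUSH 1  -> -3 1
NEG     -> -3 -1
NEG     -> -3 1
SWAP    -> 1 -3
ADD     -> -2
PUSH -8 -> -2 -8
OVER    -> -2 -8 -2
SUB     -> -2 -6
STORE 2 -> -2
DUP     -> -2 -2
STORE 2 -> -2
LOAD 2  -> -2 -2
LOAD 2  -> -2 -2 -2
STORE 2 -> -2 -2
LOAD 2  -> -2 -2 -2
OVER    -> -2 -2 -2 -2
NEG     -> -2 -2 -2 2
SWAP    -> -2 -2 2 -2

[-2, -2, 2, -2]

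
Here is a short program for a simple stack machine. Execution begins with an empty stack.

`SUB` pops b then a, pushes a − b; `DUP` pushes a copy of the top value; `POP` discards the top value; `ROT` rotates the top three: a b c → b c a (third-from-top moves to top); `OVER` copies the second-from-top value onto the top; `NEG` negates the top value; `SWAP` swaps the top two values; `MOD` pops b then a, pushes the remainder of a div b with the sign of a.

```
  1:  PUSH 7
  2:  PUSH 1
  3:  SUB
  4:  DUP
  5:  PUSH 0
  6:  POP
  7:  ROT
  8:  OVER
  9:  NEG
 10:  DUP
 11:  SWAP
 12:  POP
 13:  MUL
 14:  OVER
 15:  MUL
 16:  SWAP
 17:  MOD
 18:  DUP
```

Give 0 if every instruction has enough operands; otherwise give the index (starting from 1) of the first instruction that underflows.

7

PUSH 7  7
PUSH 1  7 1
SUB     6
DUP     6 6
PUSH 0  6 6 0
POP     6 6
ROT  — needs 3 operands, stack has 2 → underflow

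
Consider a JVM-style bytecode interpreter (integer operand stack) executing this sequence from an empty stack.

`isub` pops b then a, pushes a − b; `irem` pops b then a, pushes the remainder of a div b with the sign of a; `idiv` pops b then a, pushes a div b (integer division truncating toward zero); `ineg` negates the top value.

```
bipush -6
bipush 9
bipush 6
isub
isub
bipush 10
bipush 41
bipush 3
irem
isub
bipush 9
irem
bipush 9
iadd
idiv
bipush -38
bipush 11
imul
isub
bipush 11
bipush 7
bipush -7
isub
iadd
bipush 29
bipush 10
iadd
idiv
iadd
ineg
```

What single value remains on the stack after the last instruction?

-418

bipush -6  : -6
bipush 9   : -6 9
bipush 6   : -6 9 6
isub       : -6 3
isub       : -9
bipush 10  : -9 10
bipush 41  : -9 10 41
bipush 3   : -9 10 41 3
irem       : -9 10 2
isub       : -9 8
bipush 9   : -9 8 9
irem       : -9 8
bipush 9   : -9 8 9
iadd       : -9 17
idiv       : 0
bipush -38 : 0 -38
bipush 11  : 0 -38 11
imul       : 0 -418
isub       : 418
bipush 11  : 418 11
bipush 7   : 418 11 7
bipush -7  : 418 11 7 -7
isub       : 418 11 14
iadd       : 418 25
bipush 29  : 418 25 29
bipush 10  : 418 25 29 10
iadd       : 418 25 39
idiv       : 418 0
iadd       : 418
ineg       : -418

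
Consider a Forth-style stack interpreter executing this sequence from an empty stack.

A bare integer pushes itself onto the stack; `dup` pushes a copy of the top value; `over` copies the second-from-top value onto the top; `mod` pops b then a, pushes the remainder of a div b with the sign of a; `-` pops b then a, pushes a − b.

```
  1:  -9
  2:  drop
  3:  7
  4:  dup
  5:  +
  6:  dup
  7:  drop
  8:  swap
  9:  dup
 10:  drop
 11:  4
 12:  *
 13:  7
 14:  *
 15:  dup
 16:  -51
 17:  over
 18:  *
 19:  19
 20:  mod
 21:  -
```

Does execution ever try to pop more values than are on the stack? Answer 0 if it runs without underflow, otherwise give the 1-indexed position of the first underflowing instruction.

-9   : -9
drop : (empty)
7    : 7
dup  : 7 7
+    : 14
dup  : 14 14
drop : 14
swap  — needs 2 operands, stack has 1 → underflow

8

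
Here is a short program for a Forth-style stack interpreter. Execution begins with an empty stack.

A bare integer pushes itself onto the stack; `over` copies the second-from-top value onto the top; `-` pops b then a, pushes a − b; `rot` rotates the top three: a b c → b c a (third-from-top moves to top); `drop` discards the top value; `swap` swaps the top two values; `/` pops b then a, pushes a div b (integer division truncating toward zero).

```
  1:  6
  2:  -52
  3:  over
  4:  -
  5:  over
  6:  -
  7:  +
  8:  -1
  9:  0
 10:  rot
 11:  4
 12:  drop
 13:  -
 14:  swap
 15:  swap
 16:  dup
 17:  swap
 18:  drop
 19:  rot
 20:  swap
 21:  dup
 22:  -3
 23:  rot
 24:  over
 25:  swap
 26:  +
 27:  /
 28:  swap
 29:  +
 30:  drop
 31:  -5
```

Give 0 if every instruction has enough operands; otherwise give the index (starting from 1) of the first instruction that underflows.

6    : [6]
-52  : [6, -52]
over : [6, -52, 6]
-    : [6, -58]
over : [6, -58, 6]
-    : [6, -64]
+    : [-58]
-1   : [-58, -1]
0    : [-58, -1, 0]
rot  : [-1, 0, -58]
4    : [-1, 0, -58, 4]
drop : [-1, 0, -58]
-    : [-1, 58]
swap : [58, -1]
swap : [-1, 58]
dup  : [-1, 58, 58]
swap : [-1, 58, 58]
drop : [-1, 58]
rot  — needs 3 operands, stack has 2 → underflow

19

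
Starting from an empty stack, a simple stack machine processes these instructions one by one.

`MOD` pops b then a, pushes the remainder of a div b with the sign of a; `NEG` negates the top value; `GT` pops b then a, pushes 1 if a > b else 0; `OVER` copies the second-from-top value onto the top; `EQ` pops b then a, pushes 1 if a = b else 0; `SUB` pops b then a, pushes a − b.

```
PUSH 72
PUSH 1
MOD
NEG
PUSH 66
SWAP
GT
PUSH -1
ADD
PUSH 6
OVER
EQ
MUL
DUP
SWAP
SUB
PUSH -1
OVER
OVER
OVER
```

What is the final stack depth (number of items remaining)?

5

PUSH 72  72
PUSH 1   72 1
MOD      0
NEG      0
PUSH 66  0 66
SWAP     66 0
GT       1
PUSH -1  1 -1
ADD      0
PUSH 6   0 6
OVER     0 6 0
EQ       0 0
MUL      0
DUP      0 0
SWAP     0 0
SUB      0
PUSH -1  0 -1
OVER     0 -1 0
OVER     0 -1 0 -1
OVER     0 -1 0 -1 0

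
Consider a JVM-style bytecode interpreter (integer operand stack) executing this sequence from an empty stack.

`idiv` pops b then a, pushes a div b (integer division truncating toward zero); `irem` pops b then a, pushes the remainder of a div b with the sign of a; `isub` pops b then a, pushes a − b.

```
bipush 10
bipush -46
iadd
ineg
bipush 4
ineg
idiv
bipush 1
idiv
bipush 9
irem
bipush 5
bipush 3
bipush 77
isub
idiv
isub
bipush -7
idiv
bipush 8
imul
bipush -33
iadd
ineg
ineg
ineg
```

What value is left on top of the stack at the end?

bipush 10  → 10
bipush -46 → 10 -46
iadd       → -36
ineg       → 36
bipush 4   → 36 4
ineg       → 36 -4
idiv       → -9
bipush 1   → -9 1
idiv       → -9
bipush 9   → -9 9
irem       → 0
bipush 5   → 0 5
bipush 3   → 0 5 3
bipush 77  → 0 5 3 77
isub       → 0 5 -74
idiv       → 0 0
isub       → 0
bipush -7  → 0 -7
idiv       → 0
bipush 8   → 0 8
imul       → 0
bipush -33 → 0 -33
iadd       → -33
ineg       → 33
ineg       → -33
ineg       → 33

33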